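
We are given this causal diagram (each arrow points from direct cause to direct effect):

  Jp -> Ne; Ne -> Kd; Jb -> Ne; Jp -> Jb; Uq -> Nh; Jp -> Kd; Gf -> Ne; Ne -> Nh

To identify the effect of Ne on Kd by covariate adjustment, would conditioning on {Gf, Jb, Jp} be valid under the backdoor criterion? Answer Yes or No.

Backdoor paths from Ne to Kd (paths whose first edge points into Ne):
  P1: Ne <- Jp -> Kd
  P2: Ne <- Jb <- Jp -> Kd
Condition 1 (no descendant of Ne in the set): holds — descendants of Ne are {Kd, Nh}; none are in {Gf, Jb, Jp}.
Condition 2 (every backdoor path blocked by {Gf, Jb, Jp}):
  P1: blocked at fork node Jp ∈ conditioning set.
  P2: blocked at chain node Jb ∈ conditioning set.
{Gf, Jb, Jp} satisfies the backdoor criterion.

Yes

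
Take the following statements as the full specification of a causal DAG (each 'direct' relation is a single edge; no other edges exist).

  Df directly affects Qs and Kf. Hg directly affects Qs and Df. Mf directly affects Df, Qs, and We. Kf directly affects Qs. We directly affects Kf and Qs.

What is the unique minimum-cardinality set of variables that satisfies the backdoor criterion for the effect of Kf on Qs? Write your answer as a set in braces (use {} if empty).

Variables eligible for adjustment (non-descendants of Kf, excluding Kf and Qs): {Df, Hg, Mf, We}.
Backdoor paths from Kf to Qs:
  P1: Kf <- We <- Mf -> Df <- Hg -> Qs
  P2: Kf <- We <- Mf -> Df -> Qs
  P3: Kf <- We <- Mf -> Qs
  P4: Kf <- We -> Qs
  P5: Kf <- Df <- Mf -> We -> Qs
  P6: Kf <- Df <- Mf -> Qs
  P7: Kf <- Df <- Hg -> Qs
  P8: Kf <- Df -> Qs
The empty set is not sufficient: P2 (Kf <- We <- Mf -> Df -> Qs) has no collider blocking it and no conditioned non-collider, so it is open.
Try {Df, We}:
  P1: blocked at chain node We ∈ conditioning set.
  P2: blocked at chain node We ∈ conditioning set.
  P3: blocked at chain node We ∈ conditioning set.
  P4: blocked at fork node We ∈ conditioning set.
  P5: blocked at chain node Df ∈ conditioning set.
  P6: blocked at chain node Df ∈ conditioning set.
  P7: blocked at chain node Df ∈ conditioning set.
  P8: blocked at fork node Df ∈ conditioning set.
{Df, We} contains no descendant of Kf and blocks every backdoor path.
Every element of {Df, We} is needed (dropping Df leaves P6 open; dropping We leaves P1 open), so no proper subset is valid.
Among all size-2 subsets of the eligible variables, only {Df, We} blocks every backdoor path, so it is the unique smallest valid adjustment set.

{Df, We}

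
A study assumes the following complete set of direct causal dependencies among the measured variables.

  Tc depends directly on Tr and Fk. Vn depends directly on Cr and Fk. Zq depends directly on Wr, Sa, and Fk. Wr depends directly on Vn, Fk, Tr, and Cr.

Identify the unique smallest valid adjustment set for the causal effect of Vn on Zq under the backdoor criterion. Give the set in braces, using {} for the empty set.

Variables eligible for adjustment (non-descendants of Vn, excluding Vn and Zq): {Cr, Fk, Sa, Tc, Tr}.
Backdoor paths from Vn to Zq:
  P1: Vn <- Cr -> Wr <- Tr -> Tc <- Fk -> Zq
  P2: Vn <- Cr -> Wr <- Fk -> Zq
  P3: Vn <- Cr -> Wr -> Zq
  P4: Vn <- Fk -> Tc <- Tr -> Wr -> Zq
  P5: Vn <- Fk -> Wr -> Zq
  P6: Vn <- Fk -> Zq
The empty set is not sufficient: P3 (Vn <- Cr -> Wr -> Zq) has no collider blocking it and no conditioned non-collider, so it is open.
Try {Cr, Fk}:
  P1: blocked at fork node Cr ∈ conditioning set.
  P2: blocked at fork node Cr ∈ conditioning set.
  P3: blocked at fork node Cr ∈ conditioning set.
  P4: blocked at fork node Fk ∈ conditioning set.
  P5: blocked at fork node Fk ∈ conditioning set.
  P6: blocked at fork node Fk ∈ conditioning set.
{Cr, Fk} contains no descendant of Vn and blocks every backdoor path.
Every element of {Cr, Fk} is needed (dropping Cr leaves P3 open; dropping Fk leaves P5 open), so no proper subset is valid.
Among all size-2 subsets of the eligible variables, only {Cr, Fk} blocks every backdoor path, so it is the unique smallest valid adjustment set.

{Cr, Fk}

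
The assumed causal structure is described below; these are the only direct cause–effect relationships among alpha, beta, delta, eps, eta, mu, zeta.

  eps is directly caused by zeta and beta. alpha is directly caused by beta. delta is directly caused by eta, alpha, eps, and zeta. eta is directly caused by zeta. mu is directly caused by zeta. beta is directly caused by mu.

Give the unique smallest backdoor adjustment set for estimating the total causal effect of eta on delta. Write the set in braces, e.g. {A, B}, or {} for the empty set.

{zeta}

Variables eligible for adjustment (non-descendants of eta, excluding eta and delta): {alpha, beta, eps, mu, zeta}.
Backdoor paths from eta to delta:
  P1: eta <- zeta -> mu -> beta -> alpha -> delta
  P2: eta <- zeta -> mu -> beta -> eps -> delta
  P3: eta <- zeta -> eps <- beta -> alpha -> delta
  P4: eta <- zeta -> eps -> delta
  P5: eta <- zeta -> delta
The empty set is not sufficient: P1 (eta <- zeta -> mu -> beta -> alpha -> delta) has no collider blocking it and no conditioned non-collider, so it is open.
Try {zeta}:
  P1: blocked at fork node zeta ∈ conditioning set.
  P2: blocked at fork node zeta ∈ conditioning set.
  P3: blocked at fork node zeta ∈ conditioning set.
  P4: blocked at fork node zeta ∈ conditioning set.
  P5: blocked at fork node zeta ∈ conditioning set.
{zeta} contains no descendant of eta and blocks every backdoor path.
No other singleton works — e.g. {mu} leaves P4 open — so {zeta} is the unique smallest valid adjustment set.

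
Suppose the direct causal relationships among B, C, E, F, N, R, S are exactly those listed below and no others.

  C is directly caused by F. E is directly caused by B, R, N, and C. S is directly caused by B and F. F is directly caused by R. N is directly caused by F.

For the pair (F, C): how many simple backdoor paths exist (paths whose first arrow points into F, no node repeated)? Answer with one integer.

A backdoor path from F to C is any simple undirected path whose first edge points into F (i.e. leaves F via a parent).
Parents of F: {R}.
Enumerating:
  P1: F <- R -> E <- C
That exhausts the simple backdoor paths. Count: 1.

1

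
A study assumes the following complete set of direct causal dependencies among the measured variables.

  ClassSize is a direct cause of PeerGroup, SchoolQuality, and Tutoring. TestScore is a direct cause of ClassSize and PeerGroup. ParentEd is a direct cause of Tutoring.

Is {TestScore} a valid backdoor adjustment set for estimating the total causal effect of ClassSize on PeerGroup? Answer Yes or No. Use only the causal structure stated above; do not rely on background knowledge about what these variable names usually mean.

Yes

Backdoor paths from ClassSize to PeerGroup (paths whose first edge points into ClassSize):
  P1: ClassSize <- TestScore -> PeerGroup
Condition 1 (no descendant of ClassSize in the set): holds — descendants of ClassSize are {PeerGroup, SchoolQuality, Tutoring}; none are in {TestScore}.
Condition 2 (every backdoor path blocked by {TestScore}):
  P1: blocked at fork node TestScore ∈ conditioning set.
{TestScore} satisfies the backdoor criterion.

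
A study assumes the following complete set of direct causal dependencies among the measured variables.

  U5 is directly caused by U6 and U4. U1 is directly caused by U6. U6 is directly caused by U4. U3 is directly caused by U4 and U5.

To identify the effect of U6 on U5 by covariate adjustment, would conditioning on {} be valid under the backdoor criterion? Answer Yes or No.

Backdoor paths from U6 to U5 (paths whose first edge points into U6):
  P1: U6 <- U4 -> U5
  P2: U6 <- U4 -> U3 <- U5
Condition 1 (no descendant of U6 in the set): holds — descendants of U6 are {U1, U3, U5}; none are in {}.
Condition 2 (every backdoor path blocked by {}):
  P1: open — no interior node is in the conditioning set.
  P2: blocked at collider U3 (neither it nor any descendant is in the conditioning set).
{} does not satisfy the backdoor criterion.

No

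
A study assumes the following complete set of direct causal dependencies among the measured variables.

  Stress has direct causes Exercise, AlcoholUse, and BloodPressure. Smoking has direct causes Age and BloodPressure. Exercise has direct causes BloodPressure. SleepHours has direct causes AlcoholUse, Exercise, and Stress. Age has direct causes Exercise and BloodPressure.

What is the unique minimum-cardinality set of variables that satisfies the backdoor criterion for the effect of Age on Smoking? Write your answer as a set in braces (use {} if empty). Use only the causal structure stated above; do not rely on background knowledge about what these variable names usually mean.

{BloodPressure}

Variables eligible for adjustment (non-descendants of Age, excluding Age and Smoking): {AlcoholUse, BloodPressure, Exercise, SleepHours, Stress}.
Backdoor paths from Age to Smoking:
  P1: Age <- BloodPressure -> Smoking
  P2: Age <- Exercise <- BloodPressure -> Smoking
  P3: Age <- Exercise -> Stress <- BloodPressure -> Smoking
  P4: Age <- Exercise -> SleepHours <- AlcoholUse -> Stress <- BloodPressure -> Smoking
  P5: Age <- Exercise -> SleepHours <- Stress <- BloodPressure -> Smoking
The empty set is not sufficient: P1 (Age <- BloodPressure -> Smoking) has no collider blocking it and no conditioned non-collider, so it is open.
Try {BloodPressure}:
  P1: blocked at fork node BloodPressure ∈ conditioning set.
  P2: blocked at fork node BloodPressure ∈ conditioning set.
  P3: blocked at collider Stress (neither it nor any descendant is in the conditioning set).
  P4: blocked at collider SleepHours (neither it nor any descendant is in the conditioning set).
  P5: blocked at collider SleepHours (neither it nor any descendant is in the conditioning set).
{BloodPressure} contains no descendant of Age and blocks every backdoor path.
No other singleton works — e.g. {Exercise} leaves P1 open — so {BloodPressure} is the unique smallest valid adjustment set.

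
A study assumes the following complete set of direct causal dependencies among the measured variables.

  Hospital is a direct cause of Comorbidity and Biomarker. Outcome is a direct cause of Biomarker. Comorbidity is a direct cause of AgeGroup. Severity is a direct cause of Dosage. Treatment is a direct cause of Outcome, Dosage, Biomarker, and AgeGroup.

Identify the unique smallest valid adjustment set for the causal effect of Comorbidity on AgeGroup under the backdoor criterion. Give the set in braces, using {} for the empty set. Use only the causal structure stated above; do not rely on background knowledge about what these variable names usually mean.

Variables eligible for adjustment (non-descendants of Comorbidity, excluding Comorbidity and AgeGroup): {Biomarker, Dosage, Hospital, Outcome, Severity, Treatment}.
Backdoor paths from Comorbidity to AgeGroup:
  P1: Comorbidity <- Hospital -> Biomarker <- Treatment -> AgeGroup
  P2: Comorbidity <- Hospital -> Biomarker <- Outcome <- Treatment -> AgeGroup
Each backdoor path contains an unconditioned collider, so every path is already blocked with the empty conditioning set:
  P1: blocked at collider Biomarker (neither it nor any descendant is in the conditioning set).
  P2: blocked at collider Biomarker (neither it nor any descendant is in the conditioning set).
The empty set is therefore the unique smallest valid set.

{}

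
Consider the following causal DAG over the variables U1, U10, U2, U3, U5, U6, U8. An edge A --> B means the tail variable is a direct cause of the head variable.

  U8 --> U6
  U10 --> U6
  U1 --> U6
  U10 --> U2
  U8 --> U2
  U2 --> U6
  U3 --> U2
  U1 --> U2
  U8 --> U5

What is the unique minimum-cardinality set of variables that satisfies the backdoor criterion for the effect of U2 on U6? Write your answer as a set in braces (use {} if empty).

{U1, U10, U8}

Variables eligible for adjustment (non-descendants of U2, excluding U2 and U6): {U1, U10, U3, U5, U8}.
Backdoor paths from U2 to U6:
  P1: U2 <- U10 -> U6
  P2: U2 <- U8 -> U6
  P3: U2 <- U1 -> U6
The empty set is not sufficient: P1 (U2 <- U10 -> U6) has no collider blocking it and no conditioned non-collider, so it is open.
Try {U1, U10, U8}:
  P1: blocked at fork node U10 ∈ conditioning set.
  P2: blocked at fork node U8 ∈ conditioning set.
  P3: blocked at fork node U1 ∈ conditioning set.
{U1, U10, U8} contains no descendant of U2 and blocks every backdoor path.
Every element of {U1, U10, U8} is needed (dropping U1 leaves P3 open; dropping U10 leaves P1 open; dropping U8 leaves P2 open), so no proper subset is valid.
Among all size-3 subsets of the eligible variables, only {U1, U10, U8} blocks every backdoor path, so it is the unique smallest valid adjustment set.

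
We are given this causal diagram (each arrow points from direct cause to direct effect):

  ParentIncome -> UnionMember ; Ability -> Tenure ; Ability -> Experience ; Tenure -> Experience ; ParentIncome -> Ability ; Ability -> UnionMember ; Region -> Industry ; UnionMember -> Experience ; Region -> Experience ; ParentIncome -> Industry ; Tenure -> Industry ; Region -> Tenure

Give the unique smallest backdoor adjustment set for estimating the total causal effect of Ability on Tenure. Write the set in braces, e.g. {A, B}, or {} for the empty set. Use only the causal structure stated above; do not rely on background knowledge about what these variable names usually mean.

Variables eligible for adjustment (non-descendants of Ability, excluding Ability and Tenure): {ParentIncome, Region}.
Backdoor paths from Ability to Tenure:
  P1: Ability <- ParentIncome -> UnionMember -> Experience <- Region -> Tenure
  P2: Ability <- ParentIncome -> UnionMember -> Experience <- Region -> Industry <- Tenure
  P3: Ability <- ParentIncome -> UnionMember -> Experience <- Tenure
  P4: Ability <- ParentIncome -> Industry <- Region -> Tenure
  P5: Ability <- ParentIncome -> Industry <- Region -> Experience <- Tenure
  P6: Ability <- ParentIncome -> Industry <- Tenure
Each backdoor path contains an unconditioned collider, so every path is already blocked with the empty conditioning set:
  P1: blocked at collider Experience (neither it nor any descendant is in the conditioning set).
  P2: blocked at collider Experience (neither it nor any descendant is in the conditioning set).
  P3: blocked at collider Experience (neither it nor any descendant is in the conditioning set).
  P4: blocked at collider Industry (neither it nor any descendant is in the conditioning set).
  P5: blocked at collider Industry (neither it nor any descendant is in the conditioning set).
  P6: blocked at collider Industry (neither it nor any descendant is in the conditioning set).
The empty set is therefore the unique smallest valid set.

{}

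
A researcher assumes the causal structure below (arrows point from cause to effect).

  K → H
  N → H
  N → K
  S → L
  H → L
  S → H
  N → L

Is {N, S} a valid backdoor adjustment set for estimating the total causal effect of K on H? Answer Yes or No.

Backdoor paths from K to H (paths whose first edge points into K):
  P1: K <- N -> H
  P2: K <- N -> L <- S -> H
  P3: K <- N -> L <- H
Condition 1 (no descendant of K in the set): holds — descendants of K are {H, L}; none are in {N, S}.
Condition 2 (every backdoor path blocked by {N, S}):
  P1: blocked at fork node N ∈ conditioning set.
  P2: blocked at fork node N ∈ conditioning set.
  P3: blocked at fork node N ∈ conditioning set.
{N, S} satisfies the backdoor criterion.

Yes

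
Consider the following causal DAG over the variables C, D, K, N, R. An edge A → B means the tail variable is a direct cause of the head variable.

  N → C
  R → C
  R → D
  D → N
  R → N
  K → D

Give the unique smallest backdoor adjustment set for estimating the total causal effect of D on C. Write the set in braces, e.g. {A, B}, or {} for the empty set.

Variables eligible for adjustment (non-descendants of D, excluding D and C): {K, R}.
Backdoor paths from D to C:
  P1: D <- R -> N -> C
  P2: D <- R -> C
The empty set is not sufficient: P1 (D <- R -> N -> C) has no collider blocking it and no conditioned non-collider, so it is open.
Try {R}:
  P1: blocked at fork node R ∈ conditioning set.
  P2: blocked at fork node R ∈ conditioning set.
{R} contains no descendant of D and blocks every backdoor path.
No other singleton works — e.g. {K} leaves P1 open — so {R} is the unique smallest valid adjustment set.

{R}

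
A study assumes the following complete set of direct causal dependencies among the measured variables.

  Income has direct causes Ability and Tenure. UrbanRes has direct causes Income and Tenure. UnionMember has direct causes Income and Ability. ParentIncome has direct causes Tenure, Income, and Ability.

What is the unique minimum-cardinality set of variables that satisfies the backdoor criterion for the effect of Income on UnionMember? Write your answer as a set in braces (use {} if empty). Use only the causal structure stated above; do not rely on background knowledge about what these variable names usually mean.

Variables eligible for adjustment (non-descendants of Income, excluding Income and UnionMember): {Ability, Tenure}.
Backdoor paths from Income to UnionMember:
  P1: Income <- Ability -> UnionMember
  P2: Income <- Tenure -> ParentIncome <- Ability -> UnionMember
The empty set is not sufficient: P1 (Income <- Ability -> UnionMember) has no collider blocking it and no conditioned non-collider, so it is open.
Try {Ability}:
  P1: blocked at fork node Ability ∈ conditioning set.
  P2: blocked at collider ParentIncome (neither it nor any descendant is in the conditioning set).
{Ability} contains no descendant of Income and blocks every backdoor path.
No other singleton works — e.g. {Tenure} leaves P1 open — so {Ability} is the unique smallest valid adjustment set.

{Ability}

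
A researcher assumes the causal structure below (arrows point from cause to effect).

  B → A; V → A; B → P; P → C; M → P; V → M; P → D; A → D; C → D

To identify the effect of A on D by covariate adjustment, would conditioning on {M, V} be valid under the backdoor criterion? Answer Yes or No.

Backdoor paths from A to D (paths whose first edge points into A):
  P1: A <- B -> P -> C -> D
  P2: A <- B -> P -> D
  P3: A <- V -> M -> P -> C -> D
  P4: A <- V -> M -> P -> D
Condition 1 (no descendant of A in the set): holds — descendants of A are {D}; none are in {M, V}.
Condition 2 (every backdoor path blocked by {M, V}):
  P1: open — no interior node is in the conditioning set.
  P2: open — no interior node is in the conditioning set.
  P3: blocked at fork node V ∈ conditioning set.
  P4: blocked at fork node V ∈ conditioning set.
{M, V} does not satisfy the backdoor criterion.

No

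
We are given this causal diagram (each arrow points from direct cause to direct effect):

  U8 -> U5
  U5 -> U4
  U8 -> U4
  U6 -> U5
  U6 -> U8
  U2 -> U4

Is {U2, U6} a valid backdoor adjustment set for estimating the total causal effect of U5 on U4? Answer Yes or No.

No

Backdoor paths from U5 to U4 (paths whose first edge points into U5):
  P1: U5 <- U6 -> U8 -> U4
  P2: U5 <- U8 -> U4
Condition 1 (no descendant of U5 in the set): holds — descendants of U5 are {U4}; none are in {U2, U6}.
Condition 2 (every backdoor path blocked by {U2, U6}):
  P1: blocked at fork node U6 ∈ conditioning set.
  P2: open — no interior node is in the conditioning set.
{U2, U6} does not satisfy the backdoor criterion.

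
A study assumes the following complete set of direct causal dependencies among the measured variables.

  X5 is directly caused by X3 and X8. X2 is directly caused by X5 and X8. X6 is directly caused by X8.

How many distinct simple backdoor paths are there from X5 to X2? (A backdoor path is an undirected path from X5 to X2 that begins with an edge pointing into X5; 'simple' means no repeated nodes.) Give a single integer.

A backdoor path from X5 to X2 is any simple undirected path whose first edge points into X5 (i.e. leaves X5 via a parent).
Parents of X5: {X3, X8}.
Enumerating:
  P1: X5 <- X8 -> X2
That exhausts the simple backdoor paths. Count: 1.

1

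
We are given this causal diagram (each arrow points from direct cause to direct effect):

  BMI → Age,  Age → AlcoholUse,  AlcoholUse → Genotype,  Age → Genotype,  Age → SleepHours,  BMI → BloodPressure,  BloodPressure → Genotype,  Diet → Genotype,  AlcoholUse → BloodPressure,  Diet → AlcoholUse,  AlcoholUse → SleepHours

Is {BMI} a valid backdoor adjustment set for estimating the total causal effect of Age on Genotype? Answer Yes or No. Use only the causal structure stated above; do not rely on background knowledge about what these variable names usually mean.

Backdoor paths from Age to Genotype (paths whose first edge points into Age):
  P1: Age <- BMI -> BloodPressure <- AlcoholUse <- Diet -> Genotype
  P2: Age <- BMI -> BloodPressure <- AlcoholUse -> Genotype
  P3: Age <- BMI -> BloodPressure -> Genotype
Condition 1 (no descendant of Age in the set): holds — descendants of Age are {AlcoholUse, BloodPressure, Genotype, SleepHours}; none are in {BMI}.
Condition 2 (every backdoor path blocked by {BMI}):
  P1: blocked at fork node BMI ∈ conditioning set.
  P2: blocked at fork node BMI ∈ conditioning set.
  P3: blocked at fork node BMI ∈ conditioning set.
{BMI} satisfies the backdoor criterion.

Yes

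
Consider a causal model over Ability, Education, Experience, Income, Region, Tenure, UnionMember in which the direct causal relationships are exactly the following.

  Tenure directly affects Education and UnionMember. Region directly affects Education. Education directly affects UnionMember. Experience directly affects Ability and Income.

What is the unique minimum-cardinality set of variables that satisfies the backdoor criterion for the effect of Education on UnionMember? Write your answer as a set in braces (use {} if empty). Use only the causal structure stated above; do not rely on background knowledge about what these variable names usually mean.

Variables eligible for adjustment (non-descendants of Education, excluding Education and UnionMember): {Ability, Experience, Income, Region, Tenure}.
Backdoor paths from Education to UnionMember:
  P1: Education <- Tenure -> UnionMember
The empty set is not sufficient: P1 (Education <- Tenure -> UnionMember) has no collider blocking it and no conditioned non-collider, so it is open.
Try {Tenure}:
  P1: blocked at fork node Tenure ∈ conditioning set.
{Tenure} contains no descendant of Education and blocks every backdoor path.
No other singleton works — e.g. {Region} leaves P1 open — so {Tenure} is the unique smallest valid adjustment set.

{Tenure}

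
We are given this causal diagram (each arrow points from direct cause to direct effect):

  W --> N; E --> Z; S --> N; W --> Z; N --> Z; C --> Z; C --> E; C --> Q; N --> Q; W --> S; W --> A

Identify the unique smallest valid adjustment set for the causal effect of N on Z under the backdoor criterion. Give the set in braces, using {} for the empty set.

Variables eligible for adjustment (non-descendants of N, excluding N and Z): {A, C, E, S, W}.
Backdoor paths from N to Z:
  P1: N <- W -> Z
  P2: N <- S <- W -> Z
The empty set is not sufficient: P1 (N <- W -> Z) has no collider blocking it and no conditioned non-collider, so it is open.
Try {W}:
  P1: blocked at fork node W ∈ conditioning set.
  P2: blocked at fork node W ∈ conditioning set.
{W} contains no descendant of N and blocks every backdoor path.
No other singleton works — e.g. {C} leaves P1 open — so {W} is the unique smallest valid adjustment set.

{W}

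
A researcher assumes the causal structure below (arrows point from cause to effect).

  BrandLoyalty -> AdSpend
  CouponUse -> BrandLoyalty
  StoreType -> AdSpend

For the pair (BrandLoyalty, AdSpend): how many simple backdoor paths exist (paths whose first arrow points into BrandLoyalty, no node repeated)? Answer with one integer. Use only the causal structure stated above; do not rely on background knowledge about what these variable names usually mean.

0

A backdoor path from BrandLoyalty to AdSpend is any simple undirected path whose first edge points into BrandLoyalty (i.e. leaves BrandLoyalty via a parent).
Parents of BrandLoyalty: {CouponUse}.
No simple path from any parent of BrandLoyalty reaches AdSpend without revisiting BrandLoyalty, so there are no backdoor paths.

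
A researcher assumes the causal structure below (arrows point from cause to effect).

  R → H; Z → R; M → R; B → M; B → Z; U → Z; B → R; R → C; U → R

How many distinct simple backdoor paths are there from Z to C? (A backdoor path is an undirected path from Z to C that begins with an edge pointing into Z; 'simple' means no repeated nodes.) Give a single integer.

A backdoor path from Z to C is any simple undirected path whose first edge points into Z (i.e. leaves Z via a parent).
Parents of Z: {B, U}.
Enumerating:
  P1: Z <- U -> R -> C
  P2: Z <- B -> M -> R -> C
  P3: Z <- B -> R -> C
That exhausts the simple backdoor paths. Count: 3.

3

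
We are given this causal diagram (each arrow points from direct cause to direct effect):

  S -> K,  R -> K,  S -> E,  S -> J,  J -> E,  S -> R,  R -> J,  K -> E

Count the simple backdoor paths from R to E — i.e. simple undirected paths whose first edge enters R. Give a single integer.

A backdoor path from R to E is any simple undirected path whose first edge points into R (i.e. leaves R via a parent).
Parents of R: {S}.
Enumerating:
  P1: R <- S -> J -> E
  P2: R <- S -> K -> E
  P3: R <- S -> E
That exhausts the simple backdoor paths. Count: 3.

3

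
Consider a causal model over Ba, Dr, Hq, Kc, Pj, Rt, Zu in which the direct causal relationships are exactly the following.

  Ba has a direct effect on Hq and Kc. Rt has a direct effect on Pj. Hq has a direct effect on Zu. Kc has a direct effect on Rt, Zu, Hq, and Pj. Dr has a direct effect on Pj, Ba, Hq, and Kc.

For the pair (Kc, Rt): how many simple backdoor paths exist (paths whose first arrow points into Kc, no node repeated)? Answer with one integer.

3

A backdoor path from Kc to Rt is any simple undirected path whose first edge points into Kc (i.e. leaves Kc via a parent).
Parents of Kc: {Ba, Dr}.
Enumerating:
  P1: Kc <- Dr -> Pj <- Rt
  P2: Kc <- Ba <- Dr -> Pj <- Rt
  P3: Kc <- Ba -> Hq <- Dr -> Pj <- Rt
That exhausts the simple backdoor paths. Count: 3.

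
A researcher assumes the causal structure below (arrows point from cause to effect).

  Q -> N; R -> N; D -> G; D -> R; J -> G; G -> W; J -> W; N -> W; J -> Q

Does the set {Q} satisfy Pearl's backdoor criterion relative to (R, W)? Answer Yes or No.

No

Backdoor paths from R to W (paths whose first edge points into R):
  P1: R <- D -> G <- J -> Q -> N -> W
  P2: R <- D -> G <- J -> W
  P3: R <- D -> G -> W
Condition 1 (no descendant of R in the set): holds — descendants of R are {N, W}; none are in {Q}.
Condition 2 (every backdoor path blocked by {Q}):
  P1: blocked at collider G (neither it nor any descendant is in the conditioning set).
  P2: blocked at collider G (neither it nor any descendant is in the conditioning set).
  P3: open — no interior node is in the conditioning set.
{Q} does not satisfy the backdoor criterion.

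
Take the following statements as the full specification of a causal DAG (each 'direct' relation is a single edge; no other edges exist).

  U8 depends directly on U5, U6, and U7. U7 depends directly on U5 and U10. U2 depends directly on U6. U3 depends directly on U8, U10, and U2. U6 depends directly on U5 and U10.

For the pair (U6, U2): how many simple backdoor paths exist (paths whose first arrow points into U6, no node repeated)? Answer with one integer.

7

A backdoor path from U6 to U2 is any simple undirected path whose first edge points into U6 (i.e. leaves U6 via a parent).
Parents of U6: {U10, U5}.
Enumerating:
  P1: U6 <- U10 -> U7 <- U5 -> U8 -> U3 <- U2
  P2: U6 <- U10 -> U7 -> U8 -> U3 <- U2
  P3: U6 <- U10 -> U3 <- U2
  P4: U6 <- U5 -> U7 <- U10 -> U3 <- U2
  P5: U6 <- U5 -> U7 -> U8 -> U3 <- U2
  P6: U6 <- U5 -> U8 <- U7 <- U10 -> U3 <- U2
  P7: U6 <- U5 -> U8 -> U3 <- U2
That exhausts the simple backdoor paths. Count: 7.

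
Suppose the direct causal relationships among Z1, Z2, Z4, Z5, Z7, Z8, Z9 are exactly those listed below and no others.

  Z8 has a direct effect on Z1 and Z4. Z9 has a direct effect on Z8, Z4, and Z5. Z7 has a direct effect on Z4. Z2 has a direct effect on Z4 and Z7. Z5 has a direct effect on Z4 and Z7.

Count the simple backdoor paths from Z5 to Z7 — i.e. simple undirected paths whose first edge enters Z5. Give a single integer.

A backdoor path from Z5 to Z7 is any simple undirected path whose first edge points into Z5 (i.e. leaves Z5 via a parent).
Parents of Z5: {Z9}.
Enumerating:
  P1: Z5 <- Z9 -> Z8 -> Z4 <- Z2 -> Z7
  P2: Z5 <- Z9 -> Z8 -> Z4 <- Z7
  P3: Z5 <- Z9 -> Z4 <- Z2 -> Z7
  P4: Z5 <- Z9 -> Z4 <- Z7
That exhausts the simple backdoor paths. Count: 4.

4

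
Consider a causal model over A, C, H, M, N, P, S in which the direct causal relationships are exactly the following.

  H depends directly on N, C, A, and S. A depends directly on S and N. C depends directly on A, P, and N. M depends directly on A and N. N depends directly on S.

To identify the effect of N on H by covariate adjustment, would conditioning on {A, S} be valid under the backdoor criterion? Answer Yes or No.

No

Backdoor paths from N to H (paths whose first edge points into N):
  P1: N <- S -> A -> C -> H
  P2: N <- S -> A -> H
  P3: N <- S -> H
Condition 1 (no descendant of N in the set): FAILS — A is a descendant of N.
Condition 2 (every backdoor path blocked by {A, S}):
  P1: blocked at fork node S ∈ conditioning set.
  P2: blocked at fork node S ∈ conditioning set.
  P3: blocked at fork node S ∈ conditioning set.
{A, S} does not satisfy the backdoor criterion.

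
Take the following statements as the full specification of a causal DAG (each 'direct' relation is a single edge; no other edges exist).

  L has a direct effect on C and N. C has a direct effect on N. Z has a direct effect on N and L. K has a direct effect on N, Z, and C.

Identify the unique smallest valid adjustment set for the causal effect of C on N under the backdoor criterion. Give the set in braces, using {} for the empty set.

{K, L}

Variables eligible for adjustment (non-descendants of C, excluding C and N): {K, L, Z}.
Backdoor paths from C to N:
  P1: C <- K -> Z -> L -> N
  P2: C <- K -> Z -> N
  P3: C <- K -> N
  P4: C <- L <- Z <- K -> N
  P5: C <- L <- Z -> N
  P6: C <- L -> N
The empty set is not sufficient: P1 (C <- K -> Z -> L -> N) has no collider blocking it and no conditioned non-collider, so it is open.
Try {K, L}:
  P1: blocked at fork node K ∈ conditioning set.
  P2: blocked at fork node K ∈ conditioning set.
  P3: blocked at fork node K ∈ conditioning set.
  P4: blocked at chain node L ∈ conditioning set.
  P5: blocked at chain node L ∈ conditioning set.
  P6: blocked at fork node L ∈ conditioning set.
{K, L} contains no descendant of C and blocks every backdoor path.
Every element of {K, L} is needed (dropping K leaves P2 open; dropping L leaves P5 open), so no proper subset is valid.
Among all size-2 subsets of the eligible variables, only {K, L} blocks every backdoor path, so it is the unique smallest valid adjustment set.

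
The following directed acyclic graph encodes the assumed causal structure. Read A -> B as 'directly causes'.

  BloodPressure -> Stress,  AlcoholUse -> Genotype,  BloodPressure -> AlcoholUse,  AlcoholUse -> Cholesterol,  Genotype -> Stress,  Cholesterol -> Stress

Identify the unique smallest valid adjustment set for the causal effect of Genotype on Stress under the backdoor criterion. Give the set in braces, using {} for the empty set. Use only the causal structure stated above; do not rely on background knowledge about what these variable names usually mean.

Variables eligible for adjustment (non-descendants of Genotype, excluding Genotype and Stress): {AlcoholUse, BloodPressure, Cholesterol}.
Backdoor paths from Genotype to Stress:
  P1: Genotype <- AlcoholUse <- BloodPressure -> Stress
  P2: Genotype <- AlcoholUse -> Cholesterol -> Stress
The empty set is not sufficient: P1 (Genotype <- AlcoholUse <- BloodPressure -> Stress) has no collider blocking it and no conditioned non-collider, so it is open.
Try {AlcoholUse}:
  P1: blocked at chain node AlcoholUse ∈ conditioning set.
  P2: blocked at fork node AlcoholUse ∈ conditioning set.
{AlcoholUse} contains no descendant of Genotype and blocks every backdoor path.
No other singleton works — e.g. {BloodPressure} leaves P2 open — so {AlcoholUse} is the unique smallest valid adjustment set.

{AlcoholUse}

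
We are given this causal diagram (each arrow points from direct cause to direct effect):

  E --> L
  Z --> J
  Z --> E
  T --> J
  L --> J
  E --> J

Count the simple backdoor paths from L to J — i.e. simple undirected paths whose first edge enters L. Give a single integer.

2

A backdoor path from L to J is any simple undirected path whose first edge points into L (i.e. leaves L via a parent).
Parents of L: {E}.
Enumerating:
  P1: L <- E <- Z -> J
  P2: L <- E -> J
That exhausts the simple backdoor paths. Count: 2.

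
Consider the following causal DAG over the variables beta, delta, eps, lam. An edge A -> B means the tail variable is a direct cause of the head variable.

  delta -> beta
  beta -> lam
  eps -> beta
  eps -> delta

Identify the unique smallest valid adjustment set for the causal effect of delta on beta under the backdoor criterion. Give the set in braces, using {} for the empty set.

Variables eligible for adjustment (non-descendants of delta, excluding delta and beta): {eps}.
Backdoor paths from delta to beta:
  P1: delta <- eps -> beta
The empty set is not sufficient: P1 (delta <- eps -> beta) has no collider blocking it and no conditioned non-collider, so it is open.
Try {eps}:
  P1: blocked at fork node eps ∈ conditioning set.
{eps} contains no descendant of delta and blocks every backdoor path.
{eps} is the unique smallest valid adjustment set.

{eps}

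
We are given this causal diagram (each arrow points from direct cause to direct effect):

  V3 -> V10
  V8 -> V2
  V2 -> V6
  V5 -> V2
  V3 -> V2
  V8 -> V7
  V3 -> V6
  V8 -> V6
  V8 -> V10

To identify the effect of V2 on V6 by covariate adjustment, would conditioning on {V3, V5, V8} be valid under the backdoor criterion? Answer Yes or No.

Backdoor paths from V2 to V6 (paths whose first edge points into V2):
  P1: V2 <- V3 -> V6
  P2: V2 <- V3 -> V10 <- V8 -> V6
  P3: V2 <- V8 -> V6
  P4: V2 <- V8 -> V10 <- V3 -> V6
Condition 1 (no descendant of V2 in the set): holds — descendants of V2 are {V6}; none are in {V3, V5, V8}.
Condition 2 (every backdoor path blocked by {V3, V5, V8}):
  P1: blocked at fork node V3 ∈ conditioning set.
  P2: blocked at fork node V3 ∈ conditioning set.
  P3: blocked at fork node V8 ∈ conditioning set.
  P4: blocked at fork node V8 ∈ conditioning set.
{V3, V5, V8} satisfies the backdoor criterion.

Yes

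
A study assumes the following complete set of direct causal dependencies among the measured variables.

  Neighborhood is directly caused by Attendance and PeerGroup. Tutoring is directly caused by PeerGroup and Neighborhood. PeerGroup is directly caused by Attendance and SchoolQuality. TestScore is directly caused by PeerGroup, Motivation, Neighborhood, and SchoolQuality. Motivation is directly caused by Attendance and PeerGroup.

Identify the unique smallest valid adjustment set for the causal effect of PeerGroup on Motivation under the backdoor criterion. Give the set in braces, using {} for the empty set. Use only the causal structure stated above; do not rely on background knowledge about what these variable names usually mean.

Variables eligible for adjustment (non-descendants of PeerGroup, excluding PeerGroup and Motivation): {Attendance, SchoolQuality}.
Backdoor paths from PeerGroup to Motivation:
  P1: PeerGroup <- Attendance -> Neighborhood -> TestScore <- Motivation
  P2: PeerGroup <- Attendance -> Motivation
  P3: PeerGroup <- SchoolQuality -> TestScore <- Neighborhood <- Attendance -> Motivation
  P4: PeerGroup <- SchoolQuality -> TestScore <- Motivation
The empty set is not sufficient: P2 (PeerGroup <- Attendance -> Motivation) has no collider blocking it and no conditioned non-collider, so it is open.
Try {Attendance}:
  P1: blocked at fork node Attendance ∈ conditioning set.
  P2: blocked at fork node Attendance ∈ conditioning set.
  P3: blocked at collider TestScore (neither it nor any descendant is in the conditioning set).
  P4: blocked at collider TestScore (neither it nor any descendant is in the conditioning set).
{Attendance} contains no descendant of PeerGroup and blocks every backdoor path.
No other singleton works — e.g. {SchoolQuality} leaves P2 open — so {Attendance} is the unique smallest valid adjustment set.

{Attendance}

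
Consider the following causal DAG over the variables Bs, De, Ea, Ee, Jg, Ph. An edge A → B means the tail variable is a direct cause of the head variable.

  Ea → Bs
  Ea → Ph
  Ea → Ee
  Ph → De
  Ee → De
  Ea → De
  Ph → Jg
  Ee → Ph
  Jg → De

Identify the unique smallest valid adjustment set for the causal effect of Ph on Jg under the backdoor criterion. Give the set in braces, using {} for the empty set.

Variables eligible for adjustment (non-descendants of Ph, excluding Ph and Jg): {Bs, Ea, Ee}.
Backdoor paths from Ph to Jg:
  P1: Ph <- Ea -> Ee -> De <- Jg
  P2: Ph <- Ea -> De <- Jg
  P3: Ph <- Ee <- Ea -> De <- Jg
  P4: Ph <- Ee -> De <- Jg
Each backdoor path contains an unconditioned collider, so every path is already blocked with the empty conditioning set:
  P1: blocked at collider De (neither it nor any descendant is in the conditioning set).
  P2: blocked at collider De (neither it nor any descendant is in the conditioning set).
  P3: blocked at collider De (neither it nor any descendant is in the conditioning set).
  P4: blocked at collider De (neither it nor any descendant is in the conditioning set).
The empty set is therefore the unique smallest valid set.

{}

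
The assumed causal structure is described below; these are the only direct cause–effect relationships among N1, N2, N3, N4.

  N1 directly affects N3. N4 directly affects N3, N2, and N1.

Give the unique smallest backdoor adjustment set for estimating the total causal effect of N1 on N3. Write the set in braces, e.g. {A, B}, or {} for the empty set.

Variables eligible for adjustment (non-descendants of N1, excluding N1 and N3): {N2, N4}.
Backdoor paths from N1 to N3:
  P1: N1 <- N4 -> N3
The empty set is not sufficient: P1 (N1 <- N4 -> N3) has no collider blocking it and no conditioned non-collider, so it is open.
Try {N4}:
  P1: blocked at fork node N4 ∈ conditioning set.
{N4} contains no descendant of N1 and blocks every backdoor path.
No other singleton works — e.g. {N2} leaves P1 open — so {N4} is the unique smallest valid adjustment set.

{N4}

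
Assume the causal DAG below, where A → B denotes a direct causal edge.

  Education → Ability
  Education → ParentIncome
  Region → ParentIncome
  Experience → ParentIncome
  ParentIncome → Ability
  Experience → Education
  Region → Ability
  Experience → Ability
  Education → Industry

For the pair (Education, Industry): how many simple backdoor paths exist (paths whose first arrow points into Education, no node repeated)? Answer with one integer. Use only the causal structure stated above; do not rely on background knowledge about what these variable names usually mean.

A backdoor path from Education to Industry is any simple undirected path whose first edge points into Education (i.e. leaves Education via a parent).
Parents of Education: {Experience}.
No simple path from any parent of Education reaches Industry without revisiting Education, so there are no backdoor paths.

0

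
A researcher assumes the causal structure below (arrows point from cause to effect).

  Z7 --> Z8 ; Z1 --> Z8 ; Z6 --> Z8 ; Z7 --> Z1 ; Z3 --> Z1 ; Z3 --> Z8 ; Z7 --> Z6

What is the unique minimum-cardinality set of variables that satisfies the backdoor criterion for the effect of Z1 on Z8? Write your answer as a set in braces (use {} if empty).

Variables eligible for adjustment (non-descendants of Z1, excluding Z1 and Z8): {Z3, Z6, Z7}.
Backdoor paths from Z1 to Z8:
  P1: Z1 <- Z7 -> Z6 -> Z8
  P2: Z1 <- Z7 -> Z8
  P3: Z1 <- Z3 -> Z8
The empty set is not sufficient: P1 (Z1 <- Z7 -> Z6 -> Z8) has no collider blocking it and no conditioned non-collider, so it is open.
Try {Z3, Z7}:
  P1: blocked at fork node Z7 ∈ conditioning set.
  P2: blocked at fork node Z7 ∈ conditioning set.
  P3: blocked at fork node Z3 ∈ conditioning set.
{Z3, Z7} contains no descendant of Z1 and blocks every backdoor path.
Every element of {Z3, Z7} is needed (dropping Z3 leaves P3 open; dropping Z7 leaves P1 open), so no proper subset is valid.
Among all size-2 subsets of the eligible variables, only {Z3, Z7} blocks every backdoor path, so it is the unique smallest valid adjustment set.

{Z3, Z7}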